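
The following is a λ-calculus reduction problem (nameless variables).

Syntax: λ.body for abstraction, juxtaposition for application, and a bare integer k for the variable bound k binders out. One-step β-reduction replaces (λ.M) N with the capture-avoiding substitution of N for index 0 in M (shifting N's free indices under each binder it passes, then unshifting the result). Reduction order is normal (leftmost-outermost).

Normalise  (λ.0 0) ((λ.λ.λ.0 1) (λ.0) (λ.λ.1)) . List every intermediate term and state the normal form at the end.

Answer: normal form = λ.λ.λ.1  (in 8 steps)

Derivation:
  start: (λ.0 0) ((λ.λ.λ.0 1) (λ.0) (λ.λ.1))
  [1] (λ.λ.λ.0 1) (λ.0) (λ.λ.1) ((λ.λ.λ.0 1) (λ.0) (λ.λ.1))
  [2] (λ.λ.0 1) (λ.λ.1) ((λ.λ.λ.0 1) (λ.0) (λ.λ.1))
  [3] (λ.0 (λ.λ.1)) ((λ.λ.λ.0 1) (λ.0) (λ.λ.1))
  [4] (λ.λ.λ.0 1) (λ.0) (λ.λ.1) (λ.λ.1)
  [5] (λ.λ.0 1) (λ.λ.1) (λ.λ.1)
  [6] (λ.0 (λ.λ.1)) (λ.λ.1)
  [7] (λ.λ.1) (λ.λ.1)
  [8] λ.λ.λ.1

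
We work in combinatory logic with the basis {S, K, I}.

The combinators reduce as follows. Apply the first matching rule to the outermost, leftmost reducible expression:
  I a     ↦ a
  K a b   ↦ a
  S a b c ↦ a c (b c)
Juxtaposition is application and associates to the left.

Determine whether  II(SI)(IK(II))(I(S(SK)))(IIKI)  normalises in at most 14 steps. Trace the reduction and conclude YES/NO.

Answer: YES — reaches normal form KI in 14 ≤ 14 steps

Working:
  start: II(SI)(IK(II))(I(S(SK)))(IIKI)
  [1] I(SI)(IK(II))(I(S(SK)))(IIKI)
  [2] SI(IK(II))(I(S(SK)))(IIKI)
  [3] I(I(S(SK)))(IK(II)(I(S(SK))))(IIKI)
  [4] I(S(SK))(IK(II)(I(S(SK))))(IIKI)
  [5] S(SK)(IK(II)(I(S(SK))))(IIKI)
  [6] SK(IIKI)(IK(II)(I(S(SK)))(IIKI))
  [7] K(IK(II)(I(S(SK)))(IIKI))(IIKI(IK(II)(I(S(SK)))(IIKI)))
  [8] IK(II)(I(S(SK)))(IIKI)
  [9] K(II)(I(S(SK)))(IIKI)
  [10] II(IIKI)
  [11] I(IIKI)
  [12] IIKI
  [13] IKI
  [14] KI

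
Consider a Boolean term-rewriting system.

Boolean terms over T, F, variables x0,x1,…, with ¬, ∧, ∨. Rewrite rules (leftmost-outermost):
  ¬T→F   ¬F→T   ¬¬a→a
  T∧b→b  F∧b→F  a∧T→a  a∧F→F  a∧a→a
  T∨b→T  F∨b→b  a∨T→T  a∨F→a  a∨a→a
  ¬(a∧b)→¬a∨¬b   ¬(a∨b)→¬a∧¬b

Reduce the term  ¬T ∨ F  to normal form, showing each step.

Answer: normal form = F  (in 2 steps)

Derivation:
  start: ¬T ∨ F
  [1] ¬T
  [2] F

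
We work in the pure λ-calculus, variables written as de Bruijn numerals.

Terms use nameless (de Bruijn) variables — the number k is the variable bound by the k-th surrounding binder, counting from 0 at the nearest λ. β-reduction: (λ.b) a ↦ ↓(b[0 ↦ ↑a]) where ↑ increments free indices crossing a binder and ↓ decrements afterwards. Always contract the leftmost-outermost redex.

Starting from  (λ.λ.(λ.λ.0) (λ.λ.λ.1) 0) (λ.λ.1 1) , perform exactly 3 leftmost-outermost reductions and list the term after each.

Answer: after 3 steps: λ.0

Working:
  start: (λ.λ.(λ.λ.0) (λ.λ.λ.1) 0) (λ.λ.1 1)
  [1] λ.(λ.λ.0) (λ.λ.λ.1) 0
  [2] λ.(λ.0) 0
  [3] λ.0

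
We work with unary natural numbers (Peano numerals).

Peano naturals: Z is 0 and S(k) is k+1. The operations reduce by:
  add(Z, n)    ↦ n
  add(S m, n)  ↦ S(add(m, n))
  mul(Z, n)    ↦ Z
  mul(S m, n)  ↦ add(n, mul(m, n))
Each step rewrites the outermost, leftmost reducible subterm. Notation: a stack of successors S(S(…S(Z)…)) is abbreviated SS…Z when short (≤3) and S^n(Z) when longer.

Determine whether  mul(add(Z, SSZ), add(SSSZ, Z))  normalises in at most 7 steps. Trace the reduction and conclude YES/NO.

  start: mul(add(Z, SSZ), add(SSSZ, Z))
  →1  mul(SSZ, add(SSSZ, Z))
  →2  add(add(SSSZ, Z), mul(SZ, add(SSSZ, Z)))
  →3  add(S(add(SSZ, Z)), mul(SZ, add(SSSZ, Z)))
  →4  S(add(add(SSZ, Z), mul(SZ, add(SSSZ, Z))))
  →5  S(add(S(add(SZ, Z)), mul(SZ, add(SSSZ, Z))))
  →6  S(S(add(add(SZ, Z), mul(SZ, add(SSSZ, Z)))))
  →7  S(S(add(S(add(Z, Z)), mul(SZ, add(SSSZ, Z)))))

Answer: NO — after 7 steps the term is S(S(add(S(add(Z, Z)), mul(SZ, add(SSSZ, Z))))), not yet normal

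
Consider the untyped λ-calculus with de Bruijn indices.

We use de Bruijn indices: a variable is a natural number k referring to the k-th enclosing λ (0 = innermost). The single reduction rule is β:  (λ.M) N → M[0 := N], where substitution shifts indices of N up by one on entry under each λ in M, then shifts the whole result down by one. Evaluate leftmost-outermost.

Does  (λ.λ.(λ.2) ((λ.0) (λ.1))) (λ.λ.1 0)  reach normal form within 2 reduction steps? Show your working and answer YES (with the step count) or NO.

Answer: YES — reaches normal form λ.λ.λ.1 0 in 2 ≤ 2 steps

Working:
  start: (λ.λ.(λ.2) ((λ.0) (λ.1))) (λ.λ.1 0)
  step 1: λ.(λ.λ.λ.1 0) ((λ.0) (λ.1))
  step 2: λ.λ.λ.1 0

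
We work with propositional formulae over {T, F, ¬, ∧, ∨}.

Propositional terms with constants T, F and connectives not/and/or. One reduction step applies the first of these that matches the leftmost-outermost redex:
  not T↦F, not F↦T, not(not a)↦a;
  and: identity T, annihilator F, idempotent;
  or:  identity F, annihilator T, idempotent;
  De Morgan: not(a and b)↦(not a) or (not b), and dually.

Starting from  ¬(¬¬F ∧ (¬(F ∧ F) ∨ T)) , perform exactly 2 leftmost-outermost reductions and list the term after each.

Answer: after 2 steps: ¬F ∨ ¬(¬(F ∧ F) ∨ T)

Working:
  start: ¬(¬¬F ∧ (¬(F ∧ F) ∨ T))
  →1  ¬¬¬F ∨ ¬(¬(F ∧ F) ∨ T)
  →2  ¬F ∨ ¬(¬(F ∧ F) ∨ T)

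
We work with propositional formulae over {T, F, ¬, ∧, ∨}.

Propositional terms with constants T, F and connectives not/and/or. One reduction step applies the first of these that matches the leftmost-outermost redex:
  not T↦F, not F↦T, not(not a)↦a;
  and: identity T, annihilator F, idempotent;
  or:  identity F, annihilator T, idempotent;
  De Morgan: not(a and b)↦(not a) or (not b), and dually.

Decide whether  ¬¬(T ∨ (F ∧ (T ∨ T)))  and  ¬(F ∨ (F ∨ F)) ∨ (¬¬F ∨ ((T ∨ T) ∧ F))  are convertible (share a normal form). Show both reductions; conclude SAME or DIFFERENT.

Answer: SAME — A ⇓ T, B ⇓ T

Working:
Term A:
  start: ¬¬(T ∨ (F ∧ (T ∨ T)))
  [1] T ∨ (F ∧ (T ∨ T))
  [2] T

Term B:
  start: ¬(F ∨ (F ∨ F)) ∨ (¬¬F ∨ ((T ∨ T) ∧ F))
  [1] (¬F ∧ ¬(F ∨ F)) ∨ (¬¬F ∨ ((T ∨ T) ∧ F))
  [2] (T ∧ ¬(F ∨ F)) ∨ (¬¬F ∨ ((T ∨ T) ∧ F))
  [3] ¬(F ∨ F) ∨ (¬¬F ∨ ((T ∨ T) ∧ F))
  [4] (¬F ∧ ¬F) ∨ (¬¬F ∨ ((T ∨ T) ∧ F))
  [5] ¬F ∨ (¬¬F ∨ ((T ∨ T) ∧ F))
  [6] T ∨ (¬¬F ∨ ((T ∨ T) ∧ F))
  [7] T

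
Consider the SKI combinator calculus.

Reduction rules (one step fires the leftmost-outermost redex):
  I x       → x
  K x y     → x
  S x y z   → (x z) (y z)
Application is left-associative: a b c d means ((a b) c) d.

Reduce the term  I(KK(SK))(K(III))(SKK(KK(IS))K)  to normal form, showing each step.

  start: I(KK(SK))(K(III))(SKK(KK(IS))K)
  [1] KK(SK)(K(III))(SKK(KK(IS))K)
  [2] K(K(III))(SKK(KK(IS))K)
  [3] K(III)
  [4] K(II)
  [5] KI

Answer: normal form = KI  (in 5 steps)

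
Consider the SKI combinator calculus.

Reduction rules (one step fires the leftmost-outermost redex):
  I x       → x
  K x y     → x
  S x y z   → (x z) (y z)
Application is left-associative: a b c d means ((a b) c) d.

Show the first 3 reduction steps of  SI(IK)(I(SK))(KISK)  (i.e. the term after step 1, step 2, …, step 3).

  start: SI(IK)(I(SK))(KISK)
  →1  I(I(SK))(IK(I(SK)))(KISK)
  →2  I(SK)(IK(I(SK)))(KISK)
  →3  SK(IK(I(SK)))(KISK)

Answer: after 3 steps: SK(IK(I(SK)))(KISK)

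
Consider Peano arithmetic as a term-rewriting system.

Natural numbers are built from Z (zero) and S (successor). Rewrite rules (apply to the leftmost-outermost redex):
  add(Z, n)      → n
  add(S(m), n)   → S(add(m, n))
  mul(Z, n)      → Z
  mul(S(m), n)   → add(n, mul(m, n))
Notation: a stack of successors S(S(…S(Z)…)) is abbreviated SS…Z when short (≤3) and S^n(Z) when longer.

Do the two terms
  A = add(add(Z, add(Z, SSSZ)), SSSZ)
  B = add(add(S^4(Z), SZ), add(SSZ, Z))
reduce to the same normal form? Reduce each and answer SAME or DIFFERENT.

Term A:
  start: add(add(Z, add(Z, SSSZ)), SSSZ)
  step 1: add(add(Z, SSSZ), SSSZ)
  step 2: add(SSSZ, SSSZ)
  step 3: S(add(SSZ, SSSZ))
  step 4: S(S(add(SZ, SSSZ)))
  step 5: S(S(S(add(Z, SSSZ))))
  step 6: S^6(Z)

Term B:
  start: add(add(S^4(Z), SZ), add(SSZ, Z))
  step 1: add(S(add(SSSZ, SZ)), add(SSZ, Z))
  step 2: S(add(add(SSSZ, SZ), add(SSZ, Z)))
  step 3: S(add(S(add(SSZ, SZ)), add(SSZ, Z)))
  step 4: S(S(add(add(SSZ, SZ), add(SSZ, Z))))
  step 5: S(S(add(S(add(SZ, SZ)), add(SSZ, Z))))
  step 6: S(S(S(add(add(SZ, SZ), add(SSZ, Z)))))
  step 7: S(S(S(add(S(add(Z, SZ)), add(SSZ, Z)))))
  step 8: S(S(S(S(add(add(Z, SZ), add(SSZ, Z))))))
  step 9: S(S(S(S(add(SZ, add(SSZ, Z))))))
  step 10: S(S(S(S(S(add(Z, add(SSZ, Z)))))))
  step 11: S(S(S(S(S(add(SSZ, Z))))))
  step 12: S(S(S(S(S(S(add(SZ, Z)))))))
  step 13: S(S(S(S(S(S(S(add(Z, Z))))))))
  step 14: S^7(Z)

Answer: DIFFERENT — A ⇓ S^6(Z), B ⇓ S^7(Z)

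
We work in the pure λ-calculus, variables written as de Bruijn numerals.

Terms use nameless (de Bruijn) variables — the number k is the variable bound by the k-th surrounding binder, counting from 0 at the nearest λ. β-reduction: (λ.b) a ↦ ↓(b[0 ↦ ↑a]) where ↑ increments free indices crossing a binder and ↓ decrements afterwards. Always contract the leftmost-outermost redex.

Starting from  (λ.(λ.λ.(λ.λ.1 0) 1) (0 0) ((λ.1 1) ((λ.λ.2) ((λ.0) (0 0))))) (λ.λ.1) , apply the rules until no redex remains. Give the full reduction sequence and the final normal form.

  start: (λ.(λ.λ.(λ.λ.1 0) 1) (0 0) ((λ.1 1) ((λ.λ.2) ((λ.0) (0 0))))) (λ.λ.1)
  step 1: (λ.λ.(λ.λ.1 0) 1) ((λ.λ.1) (λ.λ.1)) ((λ.(λ.λ.1) (λ.λ.1)) ((λ.λ.λ.λ.1) ((λ.0) ((λ.λ.1) (λ.λ.1)))))
  step 2: (λ.(λ.λ.1 0) ((λ.λ.1) (λ.λ.1))) ((λ.(λ.λ.1) (λ.λ.1)) ((λ.λ.λ.λ.1) ((λ.0) ((λ.λ.1) (λ.λ.1)))))
  step 3: (λ.λ.1 0) ((λ.λ.1) (λ.λ.1))
  step 4: λ.(λ.λ.1) (λ.λ.1) 0
  step 5: λ.(λ.λ.λ.1) 0
  step 6: λ.λ.λ.1

Answer: normal form = λ.λ.λ.1  (in 6 steps)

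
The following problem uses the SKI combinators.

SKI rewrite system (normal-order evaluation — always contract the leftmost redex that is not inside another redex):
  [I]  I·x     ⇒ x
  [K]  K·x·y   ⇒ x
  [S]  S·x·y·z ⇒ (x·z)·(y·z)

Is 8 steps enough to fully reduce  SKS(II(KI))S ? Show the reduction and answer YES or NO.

  start: SKS(II(KI))S
  step 1: K(II(KI))(S(II(KI)))S
  step 2: II(KI)S
  step 3: I(KI)S
  step 4: KIS
  step 5: I

Answer: YES — reaches normal form I in 5 ≤ 8 steps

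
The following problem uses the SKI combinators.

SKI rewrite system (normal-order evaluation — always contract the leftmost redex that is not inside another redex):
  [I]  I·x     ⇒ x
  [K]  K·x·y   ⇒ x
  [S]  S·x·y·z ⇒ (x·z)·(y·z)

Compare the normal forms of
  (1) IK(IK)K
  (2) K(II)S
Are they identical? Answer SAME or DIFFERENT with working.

Term A:
  start: IK(IK)K
  →1  K(IK)K
  →2  IK
  →3  K

Term B:
  start: K(II)S
  →1  II
  →2  I

Answer: DIFFERENT — A ⇓ K, B ⇓ I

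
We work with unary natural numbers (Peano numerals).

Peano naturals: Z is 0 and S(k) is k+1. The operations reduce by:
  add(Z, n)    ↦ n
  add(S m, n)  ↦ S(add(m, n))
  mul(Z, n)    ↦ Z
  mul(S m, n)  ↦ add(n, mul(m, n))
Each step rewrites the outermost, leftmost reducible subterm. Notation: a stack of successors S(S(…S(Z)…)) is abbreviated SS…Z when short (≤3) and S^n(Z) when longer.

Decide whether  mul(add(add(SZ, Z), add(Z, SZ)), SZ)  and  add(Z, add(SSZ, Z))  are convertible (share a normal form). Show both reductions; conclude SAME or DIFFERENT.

Term A:
  start: mul(add(add(SZ, Z), add(Z, SZ)), SZ)
  [1] mul(add(S(add(Z, Z)), add(Z, SZ)), SZ)
  [2] mul(S(add(add(Z, Z), add(Z, SZ))), SZ)
  [3] add(SZ, mul(add(add(Z, Z), add(Z, SZ)), SZ))
  [4] S(add(Z, mul(add(add(Z, Z), add(Z, SZ)), SZ)))
  [5] S(mul(add(add(Z, Z), add(Z, SZ)), SZ))
  [6] S(mul(add(Z, add(Z, SZ)), SZ))
  [7] S(mul(add(Z, SZ), SZ))
  [8] S(mul(SZ, SZ))
  [9] S(add(SZ, mul(Z, SZ)))
  [10] S(S(add(Z, mul(Z, SZ))))
  [11] S(S(mul(Z, SZ)))
  [12] SSZ

Term B:
  start: add(Z, add(SSZ, Z))
  [1] add(SSZ, Z)
  [2] S(add(SZ, Z))
  [3] S(S(add(Z, Z)))
  [4] SSZ

Answer: SAME — A ⇓ SSZ, B ⇓ SSZ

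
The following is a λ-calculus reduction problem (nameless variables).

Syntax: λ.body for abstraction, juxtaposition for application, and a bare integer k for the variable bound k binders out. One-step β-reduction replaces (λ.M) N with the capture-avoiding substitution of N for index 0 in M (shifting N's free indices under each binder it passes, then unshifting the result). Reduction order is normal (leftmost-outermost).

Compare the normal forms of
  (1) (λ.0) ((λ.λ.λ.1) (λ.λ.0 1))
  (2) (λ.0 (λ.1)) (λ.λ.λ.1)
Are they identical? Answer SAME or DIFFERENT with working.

Term A:
  start: (λ.0) ((λ.λ.λ.1) (λ.λ.0 1))
  →1  (λ.λ.λ.1) (λ.λ.0 1)
  →2  λ.λ.1

Term B:
  start: (λ.0 (λ.1)) (λ.λ.λ.1)
  →1  (λ.λ.λ.1) (λ.λ.λ.λ.1)
  →2  λ.λ.1

Answer: SAME — A ⇓ λ.λ.1, B ⇓ λ.λ.1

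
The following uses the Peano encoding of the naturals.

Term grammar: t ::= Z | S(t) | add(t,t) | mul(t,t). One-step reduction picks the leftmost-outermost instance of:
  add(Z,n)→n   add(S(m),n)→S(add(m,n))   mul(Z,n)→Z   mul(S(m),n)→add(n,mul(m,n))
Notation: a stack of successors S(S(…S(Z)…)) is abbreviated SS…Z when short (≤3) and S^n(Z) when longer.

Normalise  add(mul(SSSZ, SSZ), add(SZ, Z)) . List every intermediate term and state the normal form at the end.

  start: add(mul(SSSZ, SSZ), add(SZ, Z))
  →1  add(add(SSZ, mul(SSZ, SSZ)), add(SZ, Z))
  →2  add(S(add(SZ, mul(SSZ, SSZ))), add(SZ, Z))
  →3  S(add(add(SZ, mul(SSZ, SSZ)), add(SZ, Z)))
  →4  S(add(S(add(Z, mul(SSZ, SSZ))), add(SZ, Z)))
  →5  S(S(add(add(Z, mul(SSZ, SSZ)), add(SZ, Z))))
  →6  S(S(add(mul(SSZ, SSZ), add(SZ, Z))))
  →7  S(S(add(add(SSZ, mul(SZ, SSZ)), add(SZ, Z))))
  →8  S(S(add(S(add(SZ, mul(SZ, SSZ))), add(SZ, Z))))
  →9  S(S(S(add(add(SZ, mul(SZ, SSZ)), add(SZ, Z)))))
  →10  S(S(S(add(S(add(Z, mul(SZ, SSZ))), add(SZ, Z)))))
  →11  S(S(S(S(add(add(Z, mul(SZ, SSZ)), add(SZ, Z))))))
  →12  S(S(S(S(add(mul(SZ, SSZ), add(SZ, Z))))))
  →13  S(S(S(S(add(add(SSZ, mul(Z, SSZ)), add(SZ, Z))))))
  →14  S(S(S(S(add(S(add(SZ, mul(Z, SSZ))), add(SZ, Z))))))
  →15  S(S(S(S(S(add(add(SZ, mul(Z, SSZ)), add(SZ, Z)))))))
  →16  S(S(S(S(S(add(S(add(Z, mul(Z, SSZ))), add(SZ, Z)))))))
  →17  S(S(S(S(S(S(add(add(Z, mul(Z, SSZ)), add(SZ, Z))))))))
  →18  S(S(S(S(S(S(add(mul(Z, SSZ), add(SZ, Z))))))))
  →19  S(S(S(S(S(S(add(Z, add(SZ, Z))))))))
  →20  S(S(S(S(S(S(add(SZ, Z)))))))
  →21  S(S(S(S(S(S(S(add(Z, Z))))))))
  →22  S^7(Z)

Answer: normal form = S^7(Z)  (in 22 steps)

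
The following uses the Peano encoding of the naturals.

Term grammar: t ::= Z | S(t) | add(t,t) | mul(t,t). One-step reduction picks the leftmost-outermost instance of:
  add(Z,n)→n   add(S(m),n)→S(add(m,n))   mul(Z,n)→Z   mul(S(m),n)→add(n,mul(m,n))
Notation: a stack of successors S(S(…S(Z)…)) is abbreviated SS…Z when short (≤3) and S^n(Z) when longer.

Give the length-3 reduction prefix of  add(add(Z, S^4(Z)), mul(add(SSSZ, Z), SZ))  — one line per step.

  start: add(add(Z, S^4(Z)), mul(add(SSSZ, Z), SZ))
  [1] add(S^4(Z), mul(add(SSSZ, Z), SZ))
  [2] S(add(SSSZ, mul(add(SSSZ, Z), SZ)))
  [3] S(S(add(SSZ, mul(add(SSSZ, Z), SZ))))

Answer: after 3 steps: S(S(add(SSZ, mul(add(SSSZ, Z), SZ))))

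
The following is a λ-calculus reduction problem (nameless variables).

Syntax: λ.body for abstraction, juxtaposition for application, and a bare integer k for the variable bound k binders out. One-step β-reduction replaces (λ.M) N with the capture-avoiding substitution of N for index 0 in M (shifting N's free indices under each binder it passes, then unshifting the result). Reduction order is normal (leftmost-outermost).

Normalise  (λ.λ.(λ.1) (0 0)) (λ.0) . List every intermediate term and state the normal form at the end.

  start: (λ.λ.(λ.1) (0 0)) (λ.0)
  →1  λ.(λ.1) (0 0)
  →2  λ.0

Answer: normal form = λ.0  (in 2 steps)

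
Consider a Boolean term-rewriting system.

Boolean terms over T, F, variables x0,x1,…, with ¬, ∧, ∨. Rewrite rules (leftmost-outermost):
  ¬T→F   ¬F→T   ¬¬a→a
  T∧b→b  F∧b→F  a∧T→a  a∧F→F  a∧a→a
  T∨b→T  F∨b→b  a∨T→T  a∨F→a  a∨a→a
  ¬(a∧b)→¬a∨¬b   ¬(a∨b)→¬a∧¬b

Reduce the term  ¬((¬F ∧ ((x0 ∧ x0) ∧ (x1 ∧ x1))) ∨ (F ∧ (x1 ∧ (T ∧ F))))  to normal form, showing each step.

Answer: normal form = ¬x0 ∨ ¬x1  (in 13 steps)

Working:
  start: ¬((¬F ∧ ((x0 ∧ x0) ∧ (x1 ∧ x1))) ∨ (F ∧ (x1 ∧ (T ∧ F))))
  step 1: ¬(¬F ∧ ((x0 ∧ x0) ∧ (x1 ∧ x1))) ∧ ¬(F ∧ (x1 ∧ (T ∧ F)))
  step 2: (¬¬F ∨ ¬((x0 ∧ x0) ∧ (x1 ∧ x1))) ∧ ¬(F ∧ (x1 ∧ (T ∧ F)))
  step 3: (F ∨ ¬((x0 ∧ x0) ∧ (x1 ∧ x1))) ∧ ¬(F ∧ (x1 ∧ (T ∧ F)))
  step 4: ¬((x0 ∧ x0) ∧ (x1 ∧ x1)) ∧ ¬(F ∧ (x1 ∧ (T ∧ F)))
  step 5: (¬(x0 ∧ x0) ∨ ¬(x1 ∧ x1)) ∧ ¬(F ∧ (x1 ∧ (T ∧ F)))
  step 6: ((¬x0 ∨ ¬x0) ∨ ¬(x1 ∧ x1)) ∧ ¬(F ∧ (x1 ∧ (T ∧ F)))
  step 7: (¬x0 ∨ ¬(x1 ∧ x1)) ∧ ¬(F ∧ (x1 ∧ (T ∧ F)))
  step 8: (¬x0 ∨ (¬x1 ∨ ¬x1)) ∧ ¬(F ∧ (x1 ∧ (T ∧ F)))
  step 9: (¬x0 ∨ ¬x1) ∧ ¬(F ∧ (x1 ∧ (T ∧ F)))
  step 10: (¬x0 ∨ ¬x1) ∧ (¬F ∨ ¬(x1 ∧ (T ∧ F)))
  step 11: (¬x0 ∨ ¬x1) ∧ (T ∨ ¬(x1 ∧ (T ∧ F)))
  step 12: (¬x0 ∨ ¬x1) ∧ T
  step 13: ¬x0 ∨ ¬x1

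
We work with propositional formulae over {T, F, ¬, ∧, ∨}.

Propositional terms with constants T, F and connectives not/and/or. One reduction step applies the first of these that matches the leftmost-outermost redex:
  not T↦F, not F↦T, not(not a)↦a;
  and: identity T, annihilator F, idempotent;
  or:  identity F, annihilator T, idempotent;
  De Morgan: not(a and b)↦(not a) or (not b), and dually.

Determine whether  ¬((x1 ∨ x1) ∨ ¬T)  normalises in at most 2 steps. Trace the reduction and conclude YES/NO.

  start: ¬((x1 ∨ x1) ∨ ¬T)
  →1  ¬(x1 ∨ x1) ∧ ¬¬T
  →2  (¬x1 ∧ ¬x1) ∧ ¬¬T

Answer: NO — after 2 steps the term is (¬x1 ∧ ¬x1) ∧ ¬¬T, not yet normal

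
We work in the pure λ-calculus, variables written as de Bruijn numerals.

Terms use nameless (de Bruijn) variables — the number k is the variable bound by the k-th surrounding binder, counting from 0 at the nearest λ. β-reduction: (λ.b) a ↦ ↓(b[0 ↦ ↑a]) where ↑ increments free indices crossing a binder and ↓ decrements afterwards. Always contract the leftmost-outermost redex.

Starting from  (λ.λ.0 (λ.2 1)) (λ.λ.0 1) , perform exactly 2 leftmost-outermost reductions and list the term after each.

Answer: after 2 steps: λ.0 (λ.λ.0 2)

Derivation:
  start: (λ.λ.0 (λ.2 1)) (λ.λ.0 1)
  [1] λ.0 (λ.(λ.λ.0 1) 1)
  [2] λ.0 (λ.λ.0 2)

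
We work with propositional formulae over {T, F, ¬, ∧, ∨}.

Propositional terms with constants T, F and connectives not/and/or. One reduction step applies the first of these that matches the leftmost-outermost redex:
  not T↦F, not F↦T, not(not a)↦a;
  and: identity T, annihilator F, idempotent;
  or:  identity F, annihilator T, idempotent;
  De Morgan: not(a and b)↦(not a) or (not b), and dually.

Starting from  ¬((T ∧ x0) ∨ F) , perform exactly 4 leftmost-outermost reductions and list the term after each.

Answer: after 4 steps: ¬x0 ∧ ¬F

Working:
  start: ¬((T ∧ x0) ∨ F)
  [1] ¬(T ∧ x0) ∧ ¬F
  [2] (¬T ∨ ¬x0) ∧ ¬F
  [3] (F ∨ ¬x0) ∧ ¬F
  [4] ¬x0 ∧ ¬F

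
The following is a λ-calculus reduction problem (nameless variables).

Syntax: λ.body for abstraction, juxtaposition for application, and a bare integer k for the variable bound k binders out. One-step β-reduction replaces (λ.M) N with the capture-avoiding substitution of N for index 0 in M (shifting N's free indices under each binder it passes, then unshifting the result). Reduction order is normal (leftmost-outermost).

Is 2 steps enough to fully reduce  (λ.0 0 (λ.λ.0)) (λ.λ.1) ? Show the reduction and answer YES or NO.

  start: (λ.0 0 (λ.λ.0)) (λ.λ.1)
  [1] (λ.λ.1) (λ.λ.1) (λ.λ.0)
  [2] (λ.λ.λ.1) (λ.λ.0)

Answer: NO — after 2 steps the term is (λ.λ.λ.1) (λ.λ.0), not yet normal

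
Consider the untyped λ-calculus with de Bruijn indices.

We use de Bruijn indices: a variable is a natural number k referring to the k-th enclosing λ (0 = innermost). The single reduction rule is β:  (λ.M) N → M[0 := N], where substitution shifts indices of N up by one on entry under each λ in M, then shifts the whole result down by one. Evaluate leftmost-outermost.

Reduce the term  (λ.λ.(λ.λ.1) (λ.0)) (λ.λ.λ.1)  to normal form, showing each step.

  start: (λ.λ.(λ.λ.1) (λ.0)) (λ.λ.λ.1)
  step 1: λ.(λ.λ.1) (λ.0)
  step 2: λ.λ.λ.0

Answer: normal form = λ.λ.λ.0  (in 2 steps)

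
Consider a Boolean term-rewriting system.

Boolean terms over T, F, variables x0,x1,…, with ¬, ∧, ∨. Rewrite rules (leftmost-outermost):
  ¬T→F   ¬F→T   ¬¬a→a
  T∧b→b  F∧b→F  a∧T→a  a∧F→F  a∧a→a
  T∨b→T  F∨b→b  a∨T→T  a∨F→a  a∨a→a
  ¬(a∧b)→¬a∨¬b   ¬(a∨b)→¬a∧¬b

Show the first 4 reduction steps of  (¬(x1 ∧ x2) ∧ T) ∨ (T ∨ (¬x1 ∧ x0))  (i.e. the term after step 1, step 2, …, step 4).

  start: (¬(x1 ∧ x2) ∧ T) ∨ (T ∨ (¬x1 ∧ x0))
  step 1: ¬(x1 ∧ x2) ∨ (T ∨ (¬x1 ∧ x0))
  step 2: (¬x1 ∨ ¬x2) ∨ (T ∨ (¬x1 ∧ x0))
  step 3: (¬x1 ∨ ¬x2) ∨ T
  step 4: T

Answer: after 4 steps: T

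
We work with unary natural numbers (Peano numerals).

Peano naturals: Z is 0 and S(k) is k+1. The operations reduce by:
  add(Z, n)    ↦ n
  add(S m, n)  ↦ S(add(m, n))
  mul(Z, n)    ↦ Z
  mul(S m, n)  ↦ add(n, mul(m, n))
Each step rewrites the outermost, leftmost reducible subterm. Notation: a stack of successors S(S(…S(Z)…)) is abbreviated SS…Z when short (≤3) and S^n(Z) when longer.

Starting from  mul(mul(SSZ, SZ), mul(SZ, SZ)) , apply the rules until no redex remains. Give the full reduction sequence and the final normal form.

  start: mul(mul(SSZ, SZ), mul(SZ, SZ))
  [1] mul(add(SZ, mul(SZ, SZ)), mul(SZ, SZ))
  [2] mul(S(add(Z, mul(SZ, SZ))), mul(SZ, SZ))
  [3] add(mul(SZ, SZ), mul(add(Z, mul(SZ, SZ)), mul(SZ, SZ)))
  [4] add(add(SZ, mul(Z, SZ)), mul(add(Z, mul(SZ, SZ)), mul(SZ, SZ)))
  [5] add(S(add(Z, mul(Z, SZ))), mul(add(Z, mul(SZ, SZ)), mul(SZ, SZ)))
  [6] S(add(add(Z, mul(Z, SZ)), mul(add(Z, mul(SZ, SZ)), mul(SZ, SZ))))
  [7] S(add(mul(Z, SZ), mul(add(Z, mul(SZ, SZ)), mul(SZ, SZ))))
  [8] S(add(Z, mul(add(Z, mul(SZ, SZ)), mul(SZ, SZ))))
  [9] S(mul(add(Z, mul(SZ, SZ)), mul(SZ, SZ)))
  [10] S(mul(mul(SZ, SZ), mul(SZ, SZ)))
  [11] S(mul(add(SZ, mul(Z, SZ)), mul(SZ, SZ)))
  [12] S(mul(S(add(Z, mul(Z, SZ))), mul(SZ, SZ)))
  [13] S(add(mul(SZ, SZ), mul(add(Z, mul(Z, SZ)), mul(SZ, SZ))))
  [14] S(add(add(SZ, mul(Z, SZ)), mul(add(Z, mul(Z, SZ)), mul(SZ, SZ))))
  [15] S(add(S(add(Z, mul(Z, SZ))), mul(add(Z, mul(Z, SZ)), mul(SZ, SZ))))
  [16] S(S(add(add(Z, mul(Z, SZ)), mul(add(Z, mul(Z, SZ)), mul(SZ, SZ)))))
  [17] S(S(add(mul(Z, SZ), mul(add(Z, mul(Z, SZ)), mul(SZ, SZ)))))
  [18] S(S(add(Z, mul(add(Z, mul(Z, SZ)), mul(SZ, SZ)))))
  [19] S(S(mul(add(Z, mul(Z, SZ)), mul(SZ, SZ))))
  [20] S(S(mul(mul(Z, SZ), mul(SZ, SZ))))
  [21] S(S(mul(Z, mul(SZ, SZ))))
  [22] SSZ

Answer: normal form = SSZ  (in 22 steps)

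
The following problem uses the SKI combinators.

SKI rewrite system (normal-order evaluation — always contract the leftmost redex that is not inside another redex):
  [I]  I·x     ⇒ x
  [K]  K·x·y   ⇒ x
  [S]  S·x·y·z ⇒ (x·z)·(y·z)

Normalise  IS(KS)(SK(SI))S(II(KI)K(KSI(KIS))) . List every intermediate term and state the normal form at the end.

  start: IS(KS)(SK(SI))S(II(KI)K(KSI(KIS)))
  [1] S(KS)(SK(SI))S(II(KI)K(KSI(KIS)))
  [2] KSS(SK(SI)S)(II(KI)K(KSI(KIS)))
  [3] S(SK(SI)S)(II(KI)K(KSI(KIS)))
  [4] S(KS(SIS))(II(KI)K(KSI(KIS)))
  [5] SS(II(KI)K(KSI(KIS)))
  [6] SS(I(KI)K(KSI(KIS)))
  [7] SS(KIK(KSI(KIS)))
  [8] SS(I(KSI(KIS)))
  [9] SS(KSI(KIS))
  [10] SS(S(KIS))
  [11] SS(SI)

Answer: normal form = SS(SI)  (in 11 steps)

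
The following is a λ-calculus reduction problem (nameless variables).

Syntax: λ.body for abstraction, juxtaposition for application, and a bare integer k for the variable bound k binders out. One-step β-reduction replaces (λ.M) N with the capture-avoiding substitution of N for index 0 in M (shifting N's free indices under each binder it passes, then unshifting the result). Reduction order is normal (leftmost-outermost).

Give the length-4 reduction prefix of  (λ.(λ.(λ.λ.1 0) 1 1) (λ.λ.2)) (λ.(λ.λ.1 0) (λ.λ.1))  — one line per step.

  start: (λ.(λ.(λ.λ.1 0) 1 1) (λ.λ.2)) (λ.(λ.λ.1 0) (λ.λ.1))
  [1] (λ.(λ.λ.1 0) (λ.(λ.λ.1 0) (λ.λ.1)) (λ.(λ.λ.1 0) (λ.λ.1))) (λ.λ.λ.(λ.λ.1 0) (λ.λ.1))
  [2] (λ.λ.1 0) (λ.(λ.λ.1 0) (λ.λ.1)) (λ.(λ.λ.1 0) (λ.λ.1))
  [3] (λ.(λ.(λ.λ.1 0) (λ.λ.1)) 0) (λ.(λ.λ.1 0) (λ.λ.1))
  [4] (λ.(λ.λ.1 0) (λ.λ.1)) (λ.(λ.λ.1 0) (λ.λ.1))

Answer: after 4 steps: (λ.(λ.λ.1 0) (λ.λ.1)) (λ.(λ.λ.1 0) (λ.λ.1))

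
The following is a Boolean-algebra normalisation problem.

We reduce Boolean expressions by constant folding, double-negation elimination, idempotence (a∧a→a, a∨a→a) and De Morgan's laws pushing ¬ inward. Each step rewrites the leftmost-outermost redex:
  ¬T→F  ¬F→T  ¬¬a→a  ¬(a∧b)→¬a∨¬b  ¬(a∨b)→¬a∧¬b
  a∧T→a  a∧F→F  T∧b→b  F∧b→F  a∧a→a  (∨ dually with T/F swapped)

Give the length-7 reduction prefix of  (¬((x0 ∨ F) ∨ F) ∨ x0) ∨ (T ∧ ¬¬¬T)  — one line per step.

Answer: after 7 steps: (¬x0 ∨ x0) ∨ ¬¬¬T

Derivation:
  start: (¬((x0 ∨ F) ∨ F) ∨ x0) ∨ (T ∧ ¬¬¬T)
  →1  ((¬(x0 ∨ F) ∧ ¬F) ∨ x0) ∨ (T ∧ ¬¬¬T)
  →2  (((¬x0 ∧ ¬F) ∧ ¬F) ∨ x0) ∨ (T ∧ ¬¬¬T)
  →3  (((¬x0 ∧ T) ∧ ¬F) ∨ x0) ∨ (T ∧ ¬¬¬T)
  →4  ((¬x0 ∧ ¬F) ∨ x0) ∨ (T ∧ ¬¬¬T)
  →5  ((¬x0 ∧ T) ∨ x0) ∨ (T ∧ ¬¬¬T)
  →6  (¬x0 ∨ x0) ∨ (T ∧ ¬¬¬T)
  →7  (¬x0 ∨ x0) ∨ ¬¬¬T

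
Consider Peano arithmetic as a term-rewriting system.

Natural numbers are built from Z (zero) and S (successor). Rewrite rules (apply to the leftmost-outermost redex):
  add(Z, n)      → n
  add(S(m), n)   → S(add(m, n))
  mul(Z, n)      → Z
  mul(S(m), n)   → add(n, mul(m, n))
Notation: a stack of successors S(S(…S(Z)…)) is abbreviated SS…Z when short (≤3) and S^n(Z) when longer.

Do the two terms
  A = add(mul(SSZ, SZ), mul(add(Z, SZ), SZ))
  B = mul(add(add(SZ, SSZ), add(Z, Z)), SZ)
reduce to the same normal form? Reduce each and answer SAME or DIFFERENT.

Term A:
  start: add(mul(SSZ, SZ), mul(add(Z, SZ), SZ))
  →1  add(add(SZ, mul(SZ, SZ)), mul(add(Z, SZ), SZ))
  →2  add(S(add(Z, mul(SZ, SZ))), mul(add(Z, SZ), SZ))
  →3  S(add(add(Z, mul(SZ, SZ)), mul(add(Z, SZ), SZ)))
  →4  S(add(mul(SZ, SZ), mul(add(Z, SZ), SZ)))
  →5  S(add(add(SZ, mul(Z, SZ)), mul(add(Z, SZ), SZ)))
  →6  S(add(S(add(Z, mul(Z, SZ))), mul(add(Z, SZ), SZ)))
  →7  S(S(add(add(Z, mul(Z, SZ)), mul(add(Z, SZ), SZ))))
  →8  S(S(add(mul(Z, SZ), mul(add(Z, SZ), SZ))))
  →9  S(S(add(Z, mul(add(Z, SZ), SZ))))
  →10  S(S(mul(add(Z, SZ), SZ)))
  →11  S(S(mul(SZ, SZ)))
  →12  S(S(add(SZ, mul(Z, SZ))))
  →13  S(S(S(add(Z, mul(Z, SZ)))))
  →14  S(S(S(mul(Z, SZ))))
  →15  SSSZ

Term B:
  start: mul(add(add(SZ, SSZ), add(Z, Z)), SZ)
  →1  mul(add(S(add(Z, SSZ)), add(Z, Z)), SZ)
  →2  mul(S(add(add(Z, SSZ), add(Z, Z))), SZ)
  →3  add(SZ, mul(add(add(Z, SSZ), add(Z, Z)), SZ))
  →4  S(add(Z, mul(add(add(Z, SSZ), add(Z, Z)), SZ)))
  →5  S(mul(add(add(Z, SSZ), add(Z, Z)), SZ))
  →6  S(mul(add(SSZ, add(Z, Z)), SZ))
  →7  S(mul(S(add(SZ, add(Z, Z))), SZ))
  →8  S(add(SZ, mul(add(SZ, add(Z, Z)), SZ)))
  →9  S(S(add(Z, mul(add(SZ, add(Z, Z)), SZ))))
  →10  S(S(mul(add(SZ, add(Z, Z)), SZ)))
  →11  S(S(mul(S(add(Z, add(Z, Z))), SZ)))
  →12  S(S(add(SZ, mul(add(Z, add(Z, Z)), SZ))))
  →13  S(S(S(add(Z, mul(add(Z, add(Z, Z)), SZ)))))
  →14  S(S(S(mul(add(Z, add(Z, Z)), SZ))))
  →15  S(S(S(mul(add(Z, Z), SZ))))
  →16  S(S(S(mul(Z, SZ))))
  →17  SSSZ

Answer: SAME — A ⇓ SSSZ, B ⇓ SSSZ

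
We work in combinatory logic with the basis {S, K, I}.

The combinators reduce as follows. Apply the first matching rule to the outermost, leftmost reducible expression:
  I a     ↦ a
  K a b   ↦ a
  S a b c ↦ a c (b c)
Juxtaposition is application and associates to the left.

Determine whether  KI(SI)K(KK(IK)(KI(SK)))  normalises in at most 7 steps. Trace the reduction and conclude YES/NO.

Answer: YES — reaches normal form K(KI) in 4 ≤ 7 steps

Working:
  start: KI(SI)K(KK(IK)(KI(SK)))
  →1  IK(KK(IK)(KI(SK)))
  →2  K(KK(IK)(KI(SK)))
  →3  K(K(KI(SK)))
  →4  K(KI)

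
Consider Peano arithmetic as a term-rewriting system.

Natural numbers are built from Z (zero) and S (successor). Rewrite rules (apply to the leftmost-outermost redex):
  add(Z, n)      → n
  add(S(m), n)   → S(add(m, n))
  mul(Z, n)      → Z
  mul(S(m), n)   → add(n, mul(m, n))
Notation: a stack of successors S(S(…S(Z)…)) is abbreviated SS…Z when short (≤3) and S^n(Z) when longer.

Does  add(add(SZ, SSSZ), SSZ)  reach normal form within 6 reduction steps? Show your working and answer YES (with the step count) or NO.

  start: add(add(SZ, SSSZ), SSZ)
  [1] add(S(add(Z, SSSZ)), SSZ)
  [2] S(add(add(Z, SSSZ), SSZ))
  [3] S(add(SSSZ, SSZ))
  [4] S(S(add(SSZ, SSZ)))
  [5] S(S(S(add(SZ, SSZ))))
  [6] S(S(S(S(add(Z, SSZ)))))

Answer: NO — after 6 steps the term is S(S(S(S(add(Z, SSZ))))), not yet normal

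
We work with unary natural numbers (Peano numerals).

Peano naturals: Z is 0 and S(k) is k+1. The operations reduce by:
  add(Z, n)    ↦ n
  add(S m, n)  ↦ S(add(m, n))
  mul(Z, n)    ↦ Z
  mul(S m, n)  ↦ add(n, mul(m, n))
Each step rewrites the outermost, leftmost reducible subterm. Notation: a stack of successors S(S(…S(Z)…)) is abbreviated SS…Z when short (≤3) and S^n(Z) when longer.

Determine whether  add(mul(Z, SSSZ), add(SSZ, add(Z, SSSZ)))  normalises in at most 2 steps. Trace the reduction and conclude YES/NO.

Answer: NO — after 2 steps the term is add(SSZ, add(Z, SSSZ)), not yet normal

Reduction:
  start: add(mul(Z, SSSZ), add(SSZ, add(Z, SSSZ)))
  [1] add(Z, add(SSZ, add(Z, SSSZ)))
  [2] add(SSZ, add(Z, SSSZ))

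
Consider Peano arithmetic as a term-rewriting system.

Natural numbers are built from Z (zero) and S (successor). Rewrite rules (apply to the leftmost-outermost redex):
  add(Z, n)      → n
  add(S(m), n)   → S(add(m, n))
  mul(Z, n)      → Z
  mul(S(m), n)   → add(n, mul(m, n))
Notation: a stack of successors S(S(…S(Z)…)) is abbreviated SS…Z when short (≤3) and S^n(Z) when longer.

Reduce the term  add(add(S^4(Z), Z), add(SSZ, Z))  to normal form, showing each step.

  start: add(add(S^4(Z), Z), add(SSZ, Z))
  →1  add(S(add(SSSZ, Z)), add(SSZ, Z))
  →2  S(add(add(SSSZ, Z), add(SSZ, Z)))
  →3  S(add(S(add(SSZ, Z)), add(SSZ, Z)))
  →4  S(S(add(add(SSZ, Z), add(SSZ, Z))))
  →5  S(S(add(S(add(SZ, Z)), add(SSZ, Z))))
  →6  S(S(S(add(add(SZ, Z), add(SSZ, Z)))))
  →7  S(S(S(add(S(add(Z, Z)), add(SSZ, Z)))))
  →8  S(S(S(S(add(add(Z, Z), add(SSZ, Z))))))
  →9  S(S(S(S(add(Z, add(SSZ, Z))))))
  →10  S(S(S(S(add(SSZ, Z)))))
  →11  S(S(S(S(S(add(SZ, Z))))))
  →12  S(S(S(S(S(S(add(Z, Z)))))))
  →13  S^6(Z)

Answer: normal form = S^6(Z)  (in 13 steps)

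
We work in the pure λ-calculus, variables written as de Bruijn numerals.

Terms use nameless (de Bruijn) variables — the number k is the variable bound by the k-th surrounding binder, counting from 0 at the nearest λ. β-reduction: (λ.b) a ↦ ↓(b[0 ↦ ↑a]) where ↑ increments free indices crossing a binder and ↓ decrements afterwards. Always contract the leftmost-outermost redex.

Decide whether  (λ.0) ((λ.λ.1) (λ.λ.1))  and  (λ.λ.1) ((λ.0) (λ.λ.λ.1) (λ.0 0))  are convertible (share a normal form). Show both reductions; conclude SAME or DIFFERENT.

Term A:
  start: (λ.0) ((λ.λ.1) (λ.λ.1))
  [1] (λ.λ.1) (λ.λ.1)
  [2] λ.λ.λ.1

Term B:
  start: (λ.λ.1) ((λ.0) (λ.λ.λ.1) (λ.0 0))
  [1] λ.(λ.0) (λ.λ.λ.1) (λ.0 0)
  [2] λ.(λ.λ.λ.1) (λ.0 0)
  [3] λ.λ.λ.1

Answer: SAME — A ⇓ λ.λ.λ.1, B ⇓ λ.λ.λ.1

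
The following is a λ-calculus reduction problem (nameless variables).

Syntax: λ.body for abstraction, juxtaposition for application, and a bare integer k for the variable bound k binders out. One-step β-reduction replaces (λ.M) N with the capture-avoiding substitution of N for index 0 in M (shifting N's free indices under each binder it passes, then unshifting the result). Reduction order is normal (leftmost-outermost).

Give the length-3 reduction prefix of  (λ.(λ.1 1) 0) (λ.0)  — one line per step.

  start: (λ.(λ.1 1) 0) (λ.0)
  [1] (λ.(λ.0) (λ.0)) (λ.0)
  [2] (λ.0) (λ.0)
  [3] λ.0

Answer: after 3 steps: λ.0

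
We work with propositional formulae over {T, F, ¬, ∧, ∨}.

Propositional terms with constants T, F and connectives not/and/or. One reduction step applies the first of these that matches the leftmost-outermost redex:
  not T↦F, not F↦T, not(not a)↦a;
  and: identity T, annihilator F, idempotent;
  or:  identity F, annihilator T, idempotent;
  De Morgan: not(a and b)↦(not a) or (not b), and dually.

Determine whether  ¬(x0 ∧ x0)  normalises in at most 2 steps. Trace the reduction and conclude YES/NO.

Answer: YES — reaches normal form ¬x0 in 2 ≤ 2 steps

Working:
  start: ¬(x0 ∧ x0)
  step 1: ¬x0 ∨ ¬x0
  step 2: ¬x0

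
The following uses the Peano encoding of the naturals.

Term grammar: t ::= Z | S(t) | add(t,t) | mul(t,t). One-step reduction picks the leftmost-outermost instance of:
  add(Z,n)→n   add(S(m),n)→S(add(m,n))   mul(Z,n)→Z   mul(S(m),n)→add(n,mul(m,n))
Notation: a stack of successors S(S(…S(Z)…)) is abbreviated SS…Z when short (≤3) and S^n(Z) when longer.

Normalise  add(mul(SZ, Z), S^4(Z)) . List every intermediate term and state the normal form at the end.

Answer: normal form = S^4(Z)  (in 4 steps)

Derivation:
  start: add(mul(SZ, Z), S^4(Z))
  step 1: add(add(Z, mul(Z, Z)), S^4(Z))
  step 2: add(mul(Z, Z), S^4(Z))
  step 3: add(Z, S^4(Z))
  step 4: S^4(Z)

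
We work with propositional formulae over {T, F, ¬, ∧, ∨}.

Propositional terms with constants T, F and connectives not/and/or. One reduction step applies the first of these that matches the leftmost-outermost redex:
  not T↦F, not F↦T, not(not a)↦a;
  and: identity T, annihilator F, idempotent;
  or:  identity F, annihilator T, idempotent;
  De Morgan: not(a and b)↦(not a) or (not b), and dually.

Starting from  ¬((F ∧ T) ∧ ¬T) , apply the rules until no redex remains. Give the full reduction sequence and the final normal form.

  start: ¬((F ∧ T) ∧ ¬T)
  step 1: ¬(F ∧ T) ∨ ¬¬T
  step 2: (¬F ∨ ¬T) ∨ ¬¬T
  step 3: (T ∨ ¬T) ∨ ¬¬T
  step 4: T ∨ ¬¬T
  step 5: T

Answer: normal form = T  (in 5 steps)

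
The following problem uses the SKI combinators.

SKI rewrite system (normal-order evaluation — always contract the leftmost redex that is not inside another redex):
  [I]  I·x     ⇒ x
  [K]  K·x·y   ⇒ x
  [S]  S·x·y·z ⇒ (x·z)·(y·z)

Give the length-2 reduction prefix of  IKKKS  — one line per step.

  start: IKKKS
  step 1: KKKS
  step 2: KS

Answer: after 2 steps: KS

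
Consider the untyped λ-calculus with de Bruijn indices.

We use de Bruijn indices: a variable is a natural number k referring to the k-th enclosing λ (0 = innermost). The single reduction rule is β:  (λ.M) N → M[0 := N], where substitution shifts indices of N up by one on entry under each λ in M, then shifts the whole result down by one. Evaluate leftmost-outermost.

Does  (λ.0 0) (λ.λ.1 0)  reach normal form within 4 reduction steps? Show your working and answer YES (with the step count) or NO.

  start: (λ.0 0) (λ.λ.1 0)
  [1] (λ.λ.1 0) (λ.λ.1 0)
  [2] λ.(λ.λ.1 0) 0
  [3] λ.λ.1 0

Answer: YES — reaches normal form λ.λ.1 0 in 3 ≤ 4 steps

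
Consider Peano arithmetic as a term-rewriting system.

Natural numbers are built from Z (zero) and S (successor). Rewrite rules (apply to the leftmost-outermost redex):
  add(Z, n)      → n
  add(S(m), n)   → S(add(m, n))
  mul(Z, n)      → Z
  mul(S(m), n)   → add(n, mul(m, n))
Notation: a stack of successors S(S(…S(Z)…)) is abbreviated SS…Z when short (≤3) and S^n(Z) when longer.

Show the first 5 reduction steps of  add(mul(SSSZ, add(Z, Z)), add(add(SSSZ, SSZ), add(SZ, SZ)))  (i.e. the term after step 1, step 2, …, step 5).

  start: add(mul(SSSZ, add(Z, Z)), add(add(SSSZ, SSZ), add(SZ, SZ)))
  [1] add(add(add(Z, Z), mul(SSZ, add(Z, Z))), add(add(SSSZ, SSZ), add(SZ, SZ)))
  [2] add(add(Z, mul(SSZ, add(Z, Z))), add(add(SSSZ, SSZ), add(SZ, SZ)))
  [3] add(mul(SSZ, add(Z, Z)), add(add(SSSZ, SSZ), add(SZ, SZ)))
  [4] add(add(add(Z, Z), mul(SZ, add(Z, Z))), add(add(SSSZ, SSZ), add(SZ, SZ)))
  [5] add(add(Z, mul(SZ, add(Z, Z))), add(add(SSSZ, SSZ), add(SZ, SZ)))

Answer: after 5 steps: add(add(Z, mul(SZ, add(Z, Z))), add(add(SSSZ, SSZ), add(SZ, SZ)))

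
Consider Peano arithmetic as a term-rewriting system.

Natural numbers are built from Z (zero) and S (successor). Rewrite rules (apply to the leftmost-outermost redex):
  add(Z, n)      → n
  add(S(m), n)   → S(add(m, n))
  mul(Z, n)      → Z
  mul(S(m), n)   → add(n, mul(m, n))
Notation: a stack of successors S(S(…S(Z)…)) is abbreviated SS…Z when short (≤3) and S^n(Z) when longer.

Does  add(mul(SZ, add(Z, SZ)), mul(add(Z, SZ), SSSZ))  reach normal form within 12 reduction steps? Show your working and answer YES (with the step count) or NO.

Answer: NO — after 12 steps the term is S(S(S(S(add(Z, mul(Z, SSSZ)))))), not yet normal

Reduction:
  start: add(mul(SZ, add(Z, SZ)), mul(add(Z, SZ), SSSZ))
  step 1: add(add(add(Z, SZ), mul(Z, add(Z, SZ))), mul(add(Z, SZ), SSSZ))
  step 2: add(add(SZ, mul(Z, add(Z, SZ))), mul(add(Z, SZ), SSSZ))
  step 3: add(S(add(Z, mul(Z, add(Z, SZ)))), mul(add(Z, SZ), SSSZ))
  step 4: S(add(add(Z, mul(Z, add(Z, SZ))), mul(add(Z, SZ), SSSZ)))
  step 5: S(add(mul(Z, add(Z, SZ)), mul(add(Z, SZ), SSSZ)))
  step 6: S(add(Z, mul(add(Z, SZ), SSSZ)))
  step 7: S(mul(add(Z, SZ), SSSZ))
  step 8: S(mul(SZ, SSSZ))
  step 9: S(add(SSSZ, mul(Z, SSSZ)))
  step 10: S(S(add(SSZ, mul(Z, SSSZ))))
  step 11: S(S(S(add(SZ, mul(Z, SSSZ)))))
  step 12: S(S(S(S(add(Z, mul(Z, SSSZ))))))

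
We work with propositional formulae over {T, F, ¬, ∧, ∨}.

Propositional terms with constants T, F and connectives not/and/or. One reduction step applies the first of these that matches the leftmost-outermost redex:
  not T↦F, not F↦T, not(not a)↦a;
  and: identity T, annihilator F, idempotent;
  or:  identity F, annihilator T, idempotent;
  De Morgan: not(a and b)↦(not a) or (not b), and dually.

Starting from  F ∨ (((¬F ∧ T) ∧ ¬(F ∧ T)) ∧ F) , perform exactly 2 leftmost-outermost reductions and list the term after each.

  start: F ∨ (((¬F ∧ T) ∧ ¬(F ∧ T)) ∧ F)
  →1  ((¬F ∧ T) ∧ ¬(F ∧ T)) ∧ F
  →2  F

Answer: after 2 steps: F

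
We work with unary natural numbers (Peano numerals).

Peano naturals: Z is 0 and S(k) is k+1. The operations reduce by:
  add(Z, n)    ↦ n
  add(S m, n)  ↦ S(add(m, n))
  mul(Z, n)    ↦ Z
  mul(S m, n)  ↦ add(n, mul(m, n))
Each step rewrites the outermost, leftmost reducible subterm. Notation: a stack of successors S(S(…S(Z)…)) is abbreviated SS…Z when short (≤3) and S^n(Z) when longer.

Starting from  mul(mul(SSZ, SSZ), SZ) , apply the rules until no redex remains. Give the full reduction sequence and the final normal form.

Answer: normal form = S^4(Z)  (in 22 steps)

Working:
  start: mul(mul(SSZ, SSZ), SZ)
  step 1: mul(add(SSZ, mul(SZ, SSZ)), SZ)
  step 2: mul(S(add(SZ, mul(SZ, SSZ))), SZ)
  step 3: add(SZ, mul(add(SZ, mul(SZ, SSZ)), SZ))
  step 4: S(add(Z, mul(add(SZ, mul(SZ, SSZ)), SZ)))
  step 5: S(mul(add(SZ, mul(SZ, SSZ)), SZ))
  step 6: S(mul(S(add(Z, mul(SZ, SSZ))), SZ))
  step 7: S(add(SZ, mul(add(Z, mul(SZ, SSZ)), SZ)))
  step 8: S(S(add(Z, mul(add(Z, mul(SZ, SSZ)), SZ))))
  step 9: S(S(mul(add(Z, mul(SZ, SSZ)), SZ)))
  step 10: S(S(mul(mul(SZ, SSZ), SZ)))
  step 11: S(S(mul(add(SSZ, mul(Z, SSZ)), SZ)))
  step 12: S(S(mul(S(add(SZ, mul(Z, SSZ))), SZ)))
  step 13: S(S(add(SZ, mul(add(SZ, mul(Z, SSZ)), SZ))))
  step 14: S(S(S(add(Z, mul(add(SZ, mul(Z, SSZ)), SZ)))))
  step 15: S(S(S(mul(add(SZ, mul(Z, SSZ)), SZ))))
  step 16: S(S(S(mul(S(add(Z, mul(Z, SSZ))), SZ))))
  step 17: S(S(S(add(SZ, mul(add(Z, mul(Z, SSZ)), SZ)))))
  step 18: S(S(S(S(add(Z, mul(add(Z, mul(Z, SSZ)), SZ))))))
  step 19: S(S(S(S(mul(add(Z, mul(Z, SSZ)), SZ)))))
  step 20: S(S(S(S(mul(mul(Z, SSZ), SZ)))))
  step 21: S(S(S(S(mul(Z, SZ)))))
  step 22: S^4(Z)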